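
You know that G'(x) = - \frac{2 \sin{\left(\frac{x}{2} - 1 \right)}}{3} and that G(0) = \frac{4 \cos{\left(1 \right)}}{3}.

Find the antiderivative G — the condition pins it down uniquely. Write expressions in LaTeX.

G(x) = \frac{4 \cos{\left(\frac{x}{2} - 1 \right)}}{3}

Recover the given G'(x) by differentiating a candidate G(x); any mismatch rules it out.
A general antiderivative is \frac{4 \cos{\left(\frac{x}{2} - 1 \right)}}{3} + C.
The condition gives C = \frac{4 \cos{\left(1 \right)}}{3} - (\frac{4 \cos{\left(1 \right)}}{3}) = 0.
So G(x) = \frac{4 \cos{\left(\frac{x}{2} - 1 \right)}}{3}.
Check: d/dx[\frac{4 \cos{\left(\frac{x}{2} - 1 \right)}}{3}] = - \frac{2 \sin{\left(\frac{x}{2} - 1 \right)}}{3} = G'(x).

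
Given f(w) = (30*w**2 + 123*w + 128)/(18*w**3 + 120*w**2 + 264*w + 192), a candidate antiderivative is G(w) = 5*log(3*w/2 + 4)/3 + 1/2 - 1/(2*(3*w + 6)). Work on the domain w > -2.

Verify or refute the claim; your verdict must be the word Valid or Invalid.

Valid - differentiating G returns exactly f.

d/dw[G] = (30*w**2 + 123*w + 128)/(18*w**3 + 120*w**2 + 264*w + 192)
This equals f(w) exactly, so the claim holds.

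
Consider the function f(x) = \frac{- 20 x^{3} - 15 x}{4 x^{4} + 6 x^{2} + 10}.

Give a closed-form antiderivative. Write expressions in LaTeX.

An antiderivative is F(x) = - \frac{5 \log{\left(x^{4} + \frac{3 x^{2}}{2} + \frac{5}{2} \right)}}{4}.

f matches the chain-rule pattern g'(h)*h' with inner function h(x) = x^{4} + \frac{3 x^{2}}{2} + \frac{5}{2}; substituting u = h(x) collapses the integral.
Check: d/dx[- \frac{5 \log{\left(x^{4} + \frac{3 x^{2}}{2} + \frac{5}{2} \right)}}{4}] = \frac{- 20 x^{3} - 15 x}{4 x^{4} + 6 x^{2} + 10} = f(x).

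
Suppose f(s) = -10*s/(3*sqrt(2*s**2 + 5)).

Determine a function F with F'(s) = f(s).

f matches the chain-rule pattern g'(h)*h' with inner function h(s) = 2*s**2 + 5; substituting u = h(s) collapses the integral.
Check: d/ds[-5*sqrt(2*s**2 + 5)/3] = -10*s/(3*sqrt(2*s**2 + 5)) = f(s).

An antiderivative is F(s) = -5*sqrt(2*s**2 + 5)/3.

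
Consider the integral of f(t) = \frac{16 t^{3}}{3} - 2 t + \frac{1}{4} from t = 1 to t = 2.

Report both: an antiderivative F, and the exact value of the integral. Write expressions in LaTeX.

Integrate term by term and add the pieces.
F(t) = \frac{4 t^{4}}{3} - t^{2} + \frac{t}{4} is an antiderivative of f.
Check: d/dt[\frac{4 t^{4}}{3} - t^{2} + \frac{t}{4}] = \frac{16 t^{3}}{3} - 2 t + \frac{1}{4} = f(t).
F(2) = \frac{107}{6}; F(1) = \frac{7}{12}.
Integral = F(2) - F(1) = \frac{69}{4}.

Antiderivative: F(t) = \frac{4 t^{4}}{3} - t^{2} + \frac{t}{4}; value = \frac{69}{4}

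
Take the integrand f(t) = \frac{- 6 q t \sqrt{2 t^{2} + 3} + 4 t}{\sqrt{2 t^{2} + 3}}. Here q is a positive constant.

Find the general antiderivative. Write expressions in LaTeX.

Check any antiderivative F(t) by computing F'(t) and comparing it with f(t).
Check: d/dt[- 3 q t^{2} + 2 \sqrt{2 t^{2} + 3}] = \frac{- 6 q t \sqrt{2 t^{2} + 3} + 4 t}{\sqrt{2 t^{2} + 3}} = f(t).

F(t) = - 3 q t^{2} + 2 \sqrt{2 t^{2} + 3} + C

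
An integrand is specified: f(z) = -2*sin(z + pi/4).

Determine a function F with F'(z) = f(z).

An antiderivative is F(z) = 2*cos(z + pi/4).

Any candidate F(z) must reproduce f(z) exactly when differentiated.
Check: d/dz[2*cos(z + pi/4)] = -2*sin(z + pi/4) = f(z).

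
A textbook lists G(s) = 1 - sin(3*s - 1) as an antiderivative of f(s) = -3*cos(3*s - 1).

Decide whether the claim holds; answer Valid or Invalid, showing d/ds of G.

d/ds[G] = -3*cos(3*s - 1)
This equals f(s) exactly, so the claim holds.

Valid - the claim checks out under differentiation.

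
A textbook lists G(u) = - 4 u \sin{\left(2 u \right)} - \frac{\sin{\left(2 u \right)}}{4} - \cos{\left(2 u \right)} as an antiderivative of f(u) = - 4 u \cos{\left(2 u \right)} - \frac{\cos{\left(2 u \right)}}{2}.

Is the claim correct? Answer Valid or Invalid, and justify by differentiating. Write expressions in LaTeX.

Invalid: d/du[G] - f = - 4 u \cos{\left(2 u \right)} - 2 \sin{\left(2 u \right)}, which is not 0.

d/du[G] = - 8 u \cos{\left(2 u \right)} - 2 \sin{\left(2 u \right)} - \frac{\cos{\left(2 u \right)}}{2}
d/du[G] - f(u) = - 4 u \cos{\left(2 u \right)} - 2 \sin{\left(2 u \right)} != 0.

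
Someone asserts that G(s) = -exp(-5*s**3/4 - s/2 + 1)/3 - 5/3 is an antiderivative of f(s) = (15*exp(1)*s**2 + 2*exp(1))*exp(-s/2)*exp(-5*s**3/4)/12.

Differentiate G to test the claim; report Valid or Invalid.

Valid - the claim checks out under differentiation.

d/ds[G] = exp(1)*(15*s**2 + 2)*exp(-s/2)*exp(-5*s**3/4)/12
This equals f(s) exactly, so the claim holds.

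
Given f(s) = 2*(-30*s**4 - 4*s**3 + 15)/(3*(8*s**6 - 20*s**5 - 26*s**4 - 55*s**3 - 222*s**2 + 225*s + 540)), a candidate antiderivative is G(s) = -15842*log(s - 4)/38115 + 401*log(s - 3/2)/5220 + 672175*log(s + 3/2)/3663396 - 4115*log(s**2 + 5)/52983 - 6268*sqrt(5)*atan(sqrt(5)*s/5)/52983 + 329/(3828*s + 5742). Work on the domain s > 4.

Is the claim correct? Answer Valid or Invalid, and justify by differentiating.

Invalid: d/ds[G] - f = -16460*s/(52983*s**2 + 264915), which is not 0.

d/ds[G] = (-131680*s**5 - 730460*s**4 + 945072*s**3 - 740700*s**2 - 1777680*s + 529830)/(423864*s**6 - 1059660*s**5 - 1377558*s**4 - 2914065*s**3 - 11762226*s**2 + 11921175*s + 28610820)
d/ds[G] - f(s) = -16460*s/(52983*s**2 + 264915) != 0.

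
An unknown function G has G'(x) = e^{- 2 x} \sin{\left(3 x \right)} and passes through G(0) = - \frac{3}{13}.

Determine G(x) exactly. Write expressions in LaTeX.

G(x) = \frac{\left(- 2 \sin{\left(3 x \right)} - 3 \cos{\left(3 x \right)}\right) e^{- 2 x}}{13}

Since d/dx undoes antidifferentiation here, G(x) must give back the stated G'(x).
A general antiderivative is - \frac{2 e^{- 2 x} \sin{\left(3 x \right)}}{13} - \frac{3 e^{- 2 x} \cos{\left(3 x \right)}}{13} + C.
The condition gives C = - \frac{3}{13} - (- \frac{3}{13}) = 0.
So G(x) = \frac{\left(- 2 \sin{\left(3 x \right)} - 3 \cos{\left(3 x \right)}\right) e^{- 2 x}}{13}.
Check: d/dx[\frac{\left(- 2 \sin{\left(3 x \right)} - 3 \cos{\left(3 x \right)}\right) e^{- 2 x}}{13}] = e^{- 2 x} \sin{\left(3 x \right)} = G'(x).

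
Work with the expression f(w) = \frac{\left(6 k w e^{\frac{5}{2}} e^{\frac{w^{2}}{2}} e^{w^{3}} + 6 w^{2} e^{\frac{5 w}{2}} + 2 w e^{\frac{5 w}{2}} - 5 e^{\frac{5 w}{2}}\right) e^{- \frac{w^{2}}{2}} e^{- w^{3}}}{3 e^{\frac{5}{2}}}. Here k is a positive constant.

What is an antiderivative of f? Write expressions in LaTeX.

Whatever form F(w) takes, F'(w) = f(w) is non-negotiable.
Check: d/dw[\frac{3 k w^{2} - \frac{2 e^{\frac{5 w}{2}} e^{- \frac{w^{2}}{2}} e^{- w^{3}}}{e^{\frac{5}{2}}}}{3}] = \frac{\left(6 k w e^{\frac{5}{2}} e^{\frac{w^{2}}{2}} e^{w^{3}} + 6 w^{2} e^{\frac{5 w}{2}} + 2 w e^{\frac{5 w}{2}} - 5 e^{\frac{5 w}{2}}\right) e^{- \frac{w^{2}}{2}} e^{- w^{3}}}{3 e^{\frac{5}{2}}} = f(w).

An antiderivative is F(w) = \frac{3 k w^{2} - \frac{2 e^{\frac{5 w}{2}} e^{- \frac{w^{2}}{2}} e^{- w^{3}}}{e^{\frac{5}{2}}}}{3}.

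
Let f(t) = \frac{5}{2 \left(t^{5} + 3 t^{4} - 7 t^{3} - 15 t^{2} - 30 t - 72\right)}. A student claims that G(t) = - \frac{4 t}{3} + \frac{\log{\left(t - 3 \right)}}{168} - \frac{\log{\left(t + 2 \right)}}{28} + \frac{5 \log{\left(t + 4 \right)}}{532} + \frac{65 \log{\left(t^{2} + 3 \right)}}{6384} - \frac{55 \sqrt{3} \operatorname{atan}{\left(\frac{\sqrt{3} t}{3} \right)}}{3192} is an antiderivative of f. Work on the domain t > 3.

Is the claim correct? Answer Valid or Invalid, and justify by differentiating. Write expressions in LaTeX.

Invalid: d/dt[G] - f = - \frac{4}{3}, which is not 0.

d/dt[G] = \frac{- 8 t^{5} - 24 t^{4} + 56 t^{3} + 120 t^{2} + 240 t + 591}{6 t^{5} + 18 t^{4} - 42 t^{3} - 90 t^{2} - 180 t - 432}
d/dt[G] - f(t) = - \frac{4}{3} != 0.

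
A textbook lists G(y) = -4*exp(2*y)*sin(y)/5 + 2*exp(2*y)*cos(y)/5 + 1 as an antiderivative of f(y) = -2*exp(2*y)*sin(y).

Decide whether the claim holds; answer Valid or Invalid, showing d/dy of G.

d/dy[G] = -2*exp(2*y)*sin(y)
This equals f(y) exactly, so the claim holds.

Valid: G'(y) = f(y).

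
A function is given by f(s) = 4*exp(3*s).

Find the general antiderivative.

F(s) = 4*exp(3*s)/3 + C

For F(s) to be correct the identity F'(s) - f(s) = 0 must hold.
Check: d/ds[4*exp(3*s)/3] = 4*exp(3*s) = f(s).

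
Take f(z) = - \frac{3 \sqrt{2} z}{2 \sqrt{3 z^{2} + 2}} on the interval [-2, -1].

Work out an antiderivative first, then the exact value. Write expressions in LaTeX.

The substitution u = \frac{3 z^{2}}{2} + 1 works: f is exactly (dF/du)*(du/dz) for that inner function.
F(z) = - \frac{\sqrt{2} \sqrt{3 z^{2} + 2}}{2} is an antiderivative of f.
Check: d/dz[- \frac{\sqrt{2} \sqrt{3 z^{2} + 2}}{2}] = - \frac{3 \sqrt{2} z}{2 \sqrt{3 z^{2} + 2}} = f(z).
F(-1) = - \frac{\sqrt{10}}{2}; F(-2) = - \sqrt{7}.
Integral = F(-1) - F(-2) = - \frac{\sqrt{10}}{2} + \sqrt{7}.

Antiderivative: F(z) = - \frac{\sqrt{2} \sqrt{3 z^{2} + 2}}{2}; value = - \frac{\sqrt{10}}{2} + \sqrt{7}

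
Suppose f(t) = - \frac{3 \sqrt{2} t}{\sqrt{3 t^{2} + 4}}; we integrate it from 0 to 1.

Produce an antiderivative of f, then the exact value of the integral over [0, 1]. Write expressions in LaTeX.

The substitution u = \frac{3 t^{2}}{2} + 2 works: f is exactly (dF/du)*(du/dt) for that inner function.
F(t) = - 2 \sqrt{\frac{3 t^{2}}{2} + 2} is an antiderivative of f.
Check: d/dt[- 2 \sqrt{\frac{3 t^{2}}{2} + 2}] = - \frac{3 \sqrt{2} t}{\sqrt{3 t^{2} + 4}} = f(t).
F(1) = - \sqrt{14}; F(0) = - 2 \sqrt{2}.
Integral = F(1) - F(0) = - \sqrt{14} + 2 \sqrt{2}.

Antiderivative: F(t) = - 2 \sqrt{\frac{3 t^{2}}{2} + 2}; value = - \sqrt{14} + 2 \sqrt{2}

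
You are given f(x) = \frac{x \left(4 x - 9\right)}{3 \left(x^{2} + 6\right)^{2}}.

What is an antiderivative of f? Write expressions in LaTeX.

Recover f(x) by differentiating a candidate F(x); any mismatch rules it out.
Check: d/dx[- \frac{4 x}{6 x^{2} + 36} + \frac{\sqrt{6} \operatorname{atan}{\left(\frac{\sqrt{6} x}{6} \right)}}{9} + \frac{9}{6 x^{2} + 36}] = \frac{4 x^{2} - 9 x}{3 x^{4} + 36 x^{2} + 108}, which equals f(x).

An antiderivative is F(x) = - \frac{4 x}{6 x^{2} + 36} + \frac{\sqrt{6} \operatorname{atan}{\left(\frac{\sqrt{6} x}{6} \right)}}{9} + \frac{9}{6 x^{2} + 36}.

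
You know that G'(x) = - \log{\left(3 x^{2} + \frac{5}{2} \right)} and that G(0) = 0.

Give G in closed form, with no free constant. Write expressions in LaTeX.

The proposed G(x) is checked by its d/dx: the result must match the given G'(x).
A general antiderivative is - x \log{\left(3 x^{2} + \frac{5}{2} \right)} + 2 x - \frac{\sqrt{30} \operatorname{atan}{\left(\frac{\sqrt{30} x}{5} \right)}}{3} + C.
The condition gives C = 0 - (0) = 0.
So G(x) = - x \log{\left(3 x^{2} + \frac{5}{2} \right)} + 2 x - \frac{\sqrt{30} \operatorname{atan}{\left(\frac{\sqrt{30} x}{5} \right)}}{3}.
Check: d/dx[- x \log{\left(3 x^{2} + \frac{5}{2} \right)} + 2 x - \frac{\sqrt{30} \operatorname{atan}{\left(\frac{\sqrt{30} x}{5} \right)}}{3}] = - \log{\left(3 x^{2} + \frac{5}{2} \right)} = G'(x).

G(x) = - x \log{\left(3 x^{2} + \frac{5}{2} \right)} + 2 x - \frac{\sqrt{30} \operatorname{atan}{\left(\frac{\sqrt{30} x}{5} \right)}}{3}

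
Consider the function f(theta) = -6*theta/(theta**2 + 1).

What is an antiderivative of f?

An antiderivative is F(theta) = -3*log(theta**2 + 1).

The substitution u = theta**2 + 1 works: f is exactly (dF/du)*(du/dtheta) for that inner function.
Check: d/dtheta[-3*log(theta**2 + 1)] = -6*theta/(theta**2 + 1) = f(theta).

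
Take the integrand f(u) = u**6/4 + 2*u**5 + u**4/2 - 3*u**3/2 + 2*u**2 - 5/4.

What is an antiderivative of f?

An antiderivative is F(u) = u*(30*u**6 + 280*u**5 + 84*u**4 - 315*u**3 + 560*u**2 - 1050)/840.

Integrate term by term and add the pieces.
Check: d/du[u*(30*u**6 + 280*u**5 + 84*u**4 - 315*u**3 + 560*u**2 - 1050)/840] = u**6/4 + 2*u**5 + u**4/2 - 3*u**3/2 + 2*u**2 - 5/4 = f(u).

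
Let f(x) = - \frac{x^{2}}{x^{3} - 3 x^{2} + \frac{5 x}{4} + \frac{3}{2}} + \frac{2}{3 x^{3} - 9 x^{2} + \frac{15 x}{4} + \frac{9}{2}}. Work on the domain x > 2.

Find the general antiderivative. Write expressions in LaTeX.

Factor the denominator (3 \left(x - 2\right) \left(2 x - 3\right) \left(2 x + 1\right)) and decompose: f = \frac{1}{6 \left(2 x + 1\right)} + \frac{19}{6 \left(2 x - 3\right)} - \frac{8}{3 \left(x - 2\right)}; each piece integrates to a log, atan, or power term.
Check: d/dx[- \frac{8 \log{\left(x - 2 \right)}}{3} + \frac{19 \log{\left(x - \frac{3}{2} \right)}}{12} + \frac{\log{\left(x + \frac{1}{2} \right)}}{12}] = \frac{8 - 12 x^{2}}{12 x^{3} - 36 x^{2} + 15 x + 18}, which equals f(x).

F(x) = - \frac{8 \log{\left(x - 2 \right)}}{3} + \frac{19 \log{\left(x - \frac{3}{2} \right)}}{12} + \frac{\log{\left(x + \frac{1}{2} \right)}}{12} + C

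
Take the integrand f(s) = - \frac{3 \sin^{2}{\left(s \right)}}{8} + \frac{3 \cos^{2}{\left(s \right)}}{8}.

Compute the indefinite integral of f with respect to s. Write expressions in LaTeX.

Recognize the product-rule pattern: f = u'v + uv' with u = \frac{3 \cos{\left(s \right)}}{8}, v = \sin{\left(s \right)}, so integration by parts undoes it.
Check: d/ds[\frac{3 \sin{\left(s \right)} \cos{\left(s \right)}}{8}] = - \frac{3 \sin^{2}{\left(s \right)}}{8} + \frac{3 \cos^{2}{\left(s \right)}}{8} = f(s).

F(s) = \frac{3 \sin{\left(s \right)} \cos{\left(s \right)}}{8} + C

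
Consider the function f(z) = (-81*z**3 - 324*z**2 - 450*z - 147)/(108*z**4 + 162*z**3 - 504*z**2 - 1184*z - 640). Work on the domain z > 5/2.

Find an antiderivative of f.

Differentiate the proposed F(z) back; it has to land on f(z) exactly.
Check: d/dz[-3*(9*z**2*log(2*z - 5) + 24*z*log(2*z - 5) + 16*log(2*z - 5) - 1)/(4*(3*z + 4)**2)] = (-81*z**3 - 324*z**2 - 450*z - 147)/(108*z**4 + 162*z**3 - 504*z**2 - 1184*z - 640) = f(z).

An antiderivative is F(z) = -3*(9*z**2*log(2*z - 5) + 24*z*log(2*z - 5) + 16*log(2*z - 5) - 1)/(4*(3*z + 4)**2).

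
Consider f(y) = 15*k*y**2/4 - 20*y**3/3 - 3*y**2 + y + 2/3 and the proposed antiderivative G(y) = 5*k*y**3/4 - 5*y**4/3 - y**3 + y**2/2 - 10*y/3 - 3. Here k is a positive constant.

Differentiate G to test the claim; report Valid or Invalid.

Invalid: d/dy[G] - f = -4, which is not 0.

d/dy[G] = 15*k*y**2/4 - 20*y**3/3 - 3*y**2 + y - 10/3
d/dy[G] - f(y) = -4 != 0.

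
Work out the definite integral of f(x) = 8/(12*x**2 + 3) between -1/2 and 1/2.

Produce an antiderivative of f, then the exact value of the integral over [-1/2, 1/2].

Antiderivative: F(x) = 4*atan(2*x)/3; value = 2*pi/3

Since d/dx undoes antidifferentiation here, F'(x) = f(x) is required of F(x).
F(x) = 4*atan(2*x)/3 is an antiderivative of f.
Check: d/dx[4*atan(2*x)/3] = 8/(12*x**2 + 3) = f(x).
F(1/2) = pi/3; F(-1/2) = -pi/3.
Integral = F(1/2) - F(-1/2) = 2*pi/3.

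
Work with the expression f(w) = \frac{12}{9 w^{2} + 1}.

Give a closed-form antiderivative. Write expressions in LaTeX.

An antiderivative is F(w) = 4 \operatorname{atan}{\left(3 w \right)}.

A first test for any F(w): its w-derivative must equal f(w) identically.
Check: d/dw[4 \operatorname{atan}{\left(3 w \right)}] = \frac{12}{9 w^{2} + 1} = f(w).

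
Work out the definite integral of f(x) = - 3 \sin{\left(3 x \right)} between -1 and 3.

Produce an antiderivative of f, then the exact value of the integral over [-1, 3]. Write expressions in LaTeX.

A first test for any F(x): its x-derivative must equal f(x) identically.
F(x) = \cos{\left(3 x \right)} is an antiderivative of f.
Check: d/dx[\cos{\left(3 x \right)}] = - 3 \sin{\left(3 x \right)} = f(x).
F(3) = \cos{\left(9 \right)}; F(-1) = \cos{\left(3 \right)}.
Integral = F(3) - F(-1) = \cos{\left(9 \right)} - \cos{\left(3 \right)}.

Antiderivative: F(x) = \cos{\left(3 x \right)}; value = \cos{\left(9 \right)} - \cos{\left(3 \right)}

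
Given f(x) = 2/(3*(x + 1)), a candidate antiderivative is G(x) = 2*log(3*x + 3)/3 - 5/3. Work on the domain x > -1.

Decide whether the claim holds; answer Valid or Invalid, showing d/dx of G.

Valid - the claim checks out under differentiation.

d/dx[G] = 2/(3*x + 3)
This equals f(x) exactly, so the claim holds.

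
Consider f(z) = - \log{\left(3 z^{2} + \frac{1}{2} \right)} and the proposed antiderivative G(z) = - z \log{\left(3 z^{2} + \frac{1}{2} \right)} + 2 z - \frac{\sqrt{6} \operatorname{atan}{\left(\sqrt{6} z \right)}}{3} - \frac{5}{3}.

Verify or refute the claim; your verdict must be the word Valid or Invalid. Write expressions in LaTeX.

Valid. The derivative of G reproduces f.

d/dz[G] = - \log{\left(3 z^{2} + \frac{1}{2} \right)}
This equals f(z) exactly, so the claim holds.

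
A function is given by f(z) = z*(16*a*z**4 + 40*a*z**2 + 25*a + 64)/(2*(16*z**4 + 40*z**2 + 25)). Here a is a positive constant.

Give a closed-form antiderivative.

An antiderivative is F(z) = (a*z**2*(4*z**2 + 5) - 16)/(4*(4*z**2 + 5)).

An antiderivative F(z) passes only if d/dz[F] lands on f(z) exactly.
Check: d/dz[(a*z**2*(4*z**2 + 5) - 16)/(4*(4*z**2 + 5))] = (16*a*z**5 + 40*a*z**3 + 25*a*z + 64*z)/(32*z**4 + 80*z**2 + 50), which equals f(z).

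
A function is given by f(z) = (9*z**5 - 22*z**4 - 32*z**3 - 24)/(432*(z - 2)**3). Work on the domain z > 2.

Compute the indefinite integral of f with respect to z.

f has the shape u'v + uv' for u = -1/(4*(3*z - 6)**2) and v = -z**5/4 - z**4/3 - 1 — it is the derivative of the product u*v.
Check: d/dz[-(-3*z**5 - 4*z**4 - 12)/(432*(z - 2)**2)] = (9*z**5 - 22*z**4 - 32*z**3 - 24)/(432*z**3 - 2592*z**2 + 5184*z - 3456), which equals f(z).

F(z) = -(-3*z**5 - 4*z**4 - 12)/(432*(z - 2)**2) + C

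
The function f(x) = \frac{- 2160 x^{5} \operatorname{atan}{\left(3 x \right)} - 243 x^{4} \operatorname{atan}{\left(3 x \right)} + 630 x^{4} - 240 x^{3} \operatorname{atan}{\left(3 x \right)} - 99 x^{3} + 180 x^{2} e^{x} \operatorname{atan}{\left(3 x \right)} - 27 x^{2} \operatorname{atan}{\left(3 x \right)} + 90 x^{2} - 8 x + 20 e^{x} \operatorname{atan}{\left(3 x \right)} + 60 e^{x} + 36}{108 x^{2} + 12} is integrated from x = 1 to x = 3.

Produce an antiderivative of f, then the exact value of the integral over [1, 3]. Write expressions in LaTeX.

Antiderivative: F(x) = - \frac{60 x^{4} \operatorname{atan}{\left(3 x \right)} + 9 x^{3} \operatorname{atan}{\left(3 x \right)} - 30 x^{3} + 4 x^{2} - 20 e^{x} \operatorname{atan}{\left(3 x \right)} - 12 \operatorname{atan}{\left(3 x \right)}}{12}; value = - \frac{1697 \operatorname{atan}{\left(9 \right)}}{4} - \frac{5 e \operatorname{atan}{\left(3 \right)}}{3} + \frac{19 \operatorname{atan}{\left(3 \right)}}{4} + \frac{5 e^{3} \operatorname{atan}{\left(9 \right)}}{3} + \frac{187}{3}

An antiderivative F(x) passes only if d/dx[F] lands on f(x) exactly.
F(x) = - \frac{60 x^{4} \operatorname{atan}{\left(3 x \right)} + 9 x^{3} \operatorname{atan}{\left(3 x \right)} - 30 x^{3} + 4 x^{2} - 20 e^{x} \operatorname{atan}{\left(3 x \right)} - 12 \operatorname{atan}{\left(3 x \right)}}{12} is an antiderivative of f.
Check: d/dx[- \frac{60 x^{4} \operatorname{atan}{\left(3 x \right)} + 9 x^{3} \operatorname{atan}{\left(3 x \right)} - 30 x^{3} + 4 x^{2} - 20 e^{x} \operatorname{atan}{\left(3 x \right)} - 12 \operatorname{atan}{\left(3 x \right)}}{12}] = \frac{- 2160 x^{5} \operatorname{atan}{\left(3 x \right)} - 243 x^{4} \operatorname{atan}{\left(3 x \right)} + 630 x^{4} - 240 x^{3} \operatorname{atan}{\left(3 x \right)} - 99 x^{3} + 180 x^{2} e^{x} \operatorname{atan}{\left(3 x \right)} - 27 x^{2} \operatorname{atan}{\left(3 x \right)} + 90 x^{2} - 8 x + 20 e^{x} \operatorname{atan}{\left(3 x \right)} + 60 e^{x} + 36}{108 x^{2} + 12} = f(x).
F(3) = - \frac{1697 \operatorname{atan}{\left(9 \right)}}{4} + \frac{5 e^{3} \operatorname{atan}{\left(9 \right)}}{3} + \frac{129}{2}; F(1) = - \frac{19 \operatorname{atan}{\left(3 \right)}}{4} + \frac{13}{6} + \frac{5 e \operatorname{atan}{\left(3 \right)}}{3}.
Integral = F(3) - F(1) = - \frac{1697 \operatorname{atan}{\left(9 \right)}}{4} - \frac{5 e \operatorname{atan}{\left(3 \right)}}{3} + \frac{19 \operatorname{atan}{\left(3 \right)}}{4} + \frac{5 e^{3} \operatorname{atan}{\left(9 \right)}}{3} + \frac{187}{3}.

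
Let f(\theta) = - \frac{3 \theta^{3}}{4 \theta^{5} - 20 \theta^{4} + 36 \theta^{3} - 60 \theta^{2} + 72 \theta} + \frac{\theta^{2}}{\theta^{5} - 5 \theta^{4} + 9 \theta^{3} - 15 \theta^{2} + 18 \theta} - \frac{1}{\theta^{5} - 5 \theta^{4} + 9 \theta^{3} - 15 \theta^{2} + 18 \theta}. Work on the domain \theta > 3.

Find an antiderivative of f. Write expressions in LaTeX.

The denominator factors as 4 \theta \left(\theta - 3\right) \left(\theta - 2\right) \left(\theta^{2} + 3\right); partial fractions split f into directly integrable pieces: \frac{61 \theta - 53}{336 \left(\theta^{2} + 3\right)} + \frac{3}{14 \left(\theta - 2\right)} - \frac{49}{144 \left(\theta - 3\right)} - \frac{1}{18 \theta}.
Check: d/d\theta[- \frac{\log{\left(\theta \right)}}{18} - \frac{49 \log{\left(\theta - 3 \right)}}{144} + \frac{3 \log{\left(\theta - 2 \right)}}{14} + \frac{61 \log{\left(\theta^{2} + 3 \right)}}{672} - \frac{53 \sqrt{3} \operatorname{atan}{\left(\frac{\sqrt{3} \theta}{3} \right)}}{1008}] = \frac{- 3 \theta^{3} + 4 \theta^{2} - 4}{4 \theta^{5} - 20 \theta^{4} + 36 \theta^{3} - 60 \theta^{2} + 72 \theta}, which equals f(\theta).

An antiderivative is F(\theta) = - \frac{\log{\left(\theta \right)}}{18} - \frac{49 \log{\left(\theta - 3 \right)}}{144} + \frac{3 \log{\left(\theta - 2 \right)}}{14} + \frac{61 \log{\left(\theta^{2} + 3 \right)}}{672} - \frac{53 \sqrt{3} \operatorname{atan}{\left(\frac{\sqrt{3} \theta}{3} \right)}}{1008}.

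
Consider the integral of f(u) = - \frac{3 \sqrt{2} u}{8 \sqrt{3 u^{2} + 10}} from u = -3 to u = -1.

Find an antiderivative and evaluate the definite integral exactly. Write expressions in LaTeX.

f matches the chain-rule pattern g'(h)*h' with inner function h(u) = \frac{3 u^{2}}{2} + 5; substituting w = h(u) collapses the integral.
F(u) = - \frac{\sqrt{2} \sqrt{3 u^{2} + 10}}{8} is an antiderivative of f.
Check: d/du[- \frac{\sqrt{2} \sqrt{3 u^{2} + 10}}{8}] = - \frac{3 \sqrt{2} u}{8 \sqrt{3 u^{2} + 10}} = f(u).
F(-1) = - \frac{\sqrt{26}}{8}; F(-3) = - \frac{\sqrt{74}}{8}.
Integral = F(-1) - F(-3) = - \frac{\sqrt{26}}{8} + \frac{\sqrt{74}}{8}.

Antiderivative: F(u) = - \frac{\sqrt{2} \sqrt{3 u^{2} + 10}}{8}; value = - \frac{\sqrt{26}}{8} + \frac{\sqrt{74}}{8}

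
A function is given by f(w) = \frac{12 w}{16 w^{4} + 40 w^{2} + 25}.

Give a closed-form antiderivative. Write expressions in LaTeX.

f matches the chain-rule pattern g'(h)*h' with inner function h(w) = 4 w^{2} + 5; substituting u = h(w) collapses the integral.
Check: d/dw[- \frac{3}{2 \left(4 w^{2} + 5\right)}] = \frac{12 w}{16 w^{4} + 40 w^{2} + 25} = f(w).

An antiderivative is F(w) = - \frac{3}{2 \left(4 w^{2} + 5\right)}.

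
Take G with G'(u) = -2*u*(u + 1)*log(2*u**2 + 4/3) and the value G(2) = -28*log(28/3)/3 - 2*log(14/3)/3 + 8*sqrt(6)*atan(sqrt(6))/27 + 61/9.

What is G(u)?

G(u) = -(18*u**3*log(2*u**2 + 4/3) - 12*u**3 + 27*u**2*log(2*u**2 + 4/3) - 27*u**2 + 24*u + 18*log(u**2 + 2/3) - 8*sqrt(6)*atan(sqrt(6)*u/2) - 27)/27

Any candidate G(u) must reproduce the stated G'(u) exactly.
A general antiderivative is 4*u**3/9 + u**2 - 8*u/9 + (-2*u**3/3 - u**2)*log(2*u**2 + 4/3) - 2*log(u**2 + 2/3)/3 + 8*sqrt(6)*atan(sqrt(6)*u/2)/27 + C.
The condition gives C = -28*log(28/3)/3 - 2*log(14/3)/3 + 8*sqrt(6)*atan(sqrt(6))/27 + 61/9 - (-28*log(28/3)/3 - 2*log(14/3)/3 + 8*sqrt(6)*atan(sqrt(6))/27 + 52/9) = 1.
So G(u) = -(18*u**3*log(2*u**2 + 4/3) - 12*u**3 + 27*u**2*log(2*u**2 + 4/3) - 27*u**2 + 24*u + 18*log(u**2 + 2/3) - 8*sqrt(6)*atan(sqrt(6)*u/2) - 27)/27.
Check: d/du[-(18*u**3*log(2*u**2 + 4/3) - 12*u**3 + 27*u**2*log(2*u**2 + 4/3) - 27*u**2 + 24*u + 18*log(u**2 + 2/3) - 8*sqrt(6)*atan(sqrt(6)*u/2) - 27)/27] = -2*u**2*log(u**2 + 2/3) - 2*u**2*log(2) - 2*u*log(u**2 + 2/3) - 2*u*log(2), which equals G'(u).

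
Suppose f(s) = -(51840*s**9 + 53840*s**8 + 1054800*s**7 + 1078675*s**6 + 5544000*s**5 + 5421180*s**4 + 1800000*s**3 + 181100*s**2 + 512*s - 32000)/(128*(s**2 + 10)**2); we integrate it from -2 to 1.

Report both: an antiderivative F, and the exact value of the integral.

Since d/ds undoes antidifferentiation here, F'(s) = f(s) is required of F(s).
F(s) = (32*s**5*(s**2 + 10) + 5*s**3*(-12*s - 5)**3*(s**2 + 10) + 320*s*(s**2 + 10) + 256)/(128*(s**2 + 10)) is an antiderivative of f.
Check: d/ds[(32*s**5*(s**2 + 10) + 5*s**3*(-12*s - 5)**3*(s**2 + 10) + 320*s*(s**2 + 10) + 256)/(128*(s**2 + 10))] = (-51840*s**9 - 53840*s**8 - 1054800*s**7 - 1078675*s**6 - 5544000*s**5 - 5421180*s**4 - 1800000*s**3 - 181100*s**2 - 512*s + 32000)/(128*s**4 + 2560*s**2 + 12800), which equals f(s).
F(1) = -266087/1408; F(-2) = -241505/112.
Integral = F(1) - F(-2) = 19389831/9856.

Antiderivative: F(s) = (32*s**5*(s**2 + 10) + 5*s**3*(-12*s - 5)**3*(s**2 + 10) + 320*s*(s**2 + 10) + 256)/(128*(s**2 + 10)); value = 19389831/9856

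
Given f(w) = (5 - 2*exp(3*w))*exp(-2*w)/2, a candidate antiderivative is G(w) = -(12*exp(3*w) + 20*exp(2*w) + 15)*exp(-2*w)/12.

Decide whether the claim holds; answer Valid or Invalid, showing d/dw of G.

Valid. The derivative of G reproduces f.

d/dw[G] = (5 - 2*exp(3*w))*exp(-2*w)/2
This equals f(w) exactly, so the claim holds.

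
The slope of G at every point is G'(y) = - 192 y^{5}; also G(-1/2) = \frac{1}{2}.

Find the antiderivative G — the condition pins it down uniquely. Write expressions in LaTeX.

G(y) = 1 - 32 y^{6}

Check a candidate G(y) by differentiating: d/dy[G] must match the given G'(y).
A general antiderivative is - 32 y^{6} + C.
The condition gives C = \frac{1}{2} - (- \frac{1}{2}) = 1.
So G(y) = 1 - 32 y^{6}.
Check: d/dy[1 - 32 y^{6}] = - 192 y^{5} = G'(y).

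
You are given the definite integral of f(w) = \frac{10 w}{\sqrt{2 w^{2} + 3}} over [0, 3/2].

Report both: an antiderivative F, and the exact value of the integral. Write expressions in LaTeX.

Antiderivative: F(w) = 5 \sqrt{2 w^{2} + 3}; value = - 5 \sqrt{3} + \frac{5 \sqrt{30}}{2}

f matches the chain-rule pattern g'(h)*h' with inner function h(w) = 2 w^{2} + 3; substituting u = h(w) collapses the integral.
F(w) = 5 \sqrt{2 w^{2} + 3} is an antiderivative of f.
Check: d/dw[5 \sqrt{2 w^{2} + 3}] = \frac{10 w}{\sqrt{2 w^{2} + 3}} = f(w).
F(3/2) = \frac{5 \sqrt{30}}{2}; F(0) = 5 \sqrt{3}.
Integral = F(3/2) - F(0) = - 5 \sqrt{3} + \frac{5 \sqrt{30}}{2}.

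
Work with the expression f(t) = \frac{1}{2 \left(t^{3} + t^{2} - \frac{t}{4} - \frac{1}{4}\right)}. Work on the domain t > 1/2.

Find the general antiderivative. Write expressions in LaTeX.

F(t) = \frac{\log{\left(t - \frac{1}{2} \right)}}{3} - \log{\left(t + \frac{1}{2} \right)} + \frac{2 \log{\left(t + 1 \right)}}{3} + C

Factor the denominator (\left(t + 1\right) \left(2 t - 1\right) \left(2 t + 1\right)) and decompose: f = - \frac{2}{2 t + 1} + \frac{2}{3 \left(2 t - 1\right)} + \frac{2}{3 \left(t + 1\right)}; each piece integrates to a log, atan, or power term.
Check: d/dt[\frac{\log{\left(t - \frac{1}{2} \right)}}{3} - \log{\left(t + \frac{1}{2} \right)} + \frac{2 \log{\left(t + 1 \right)}}{3}] = \frac{2}{4 t^{3} + 4 t^{2} - t - 1}, which equals f(t).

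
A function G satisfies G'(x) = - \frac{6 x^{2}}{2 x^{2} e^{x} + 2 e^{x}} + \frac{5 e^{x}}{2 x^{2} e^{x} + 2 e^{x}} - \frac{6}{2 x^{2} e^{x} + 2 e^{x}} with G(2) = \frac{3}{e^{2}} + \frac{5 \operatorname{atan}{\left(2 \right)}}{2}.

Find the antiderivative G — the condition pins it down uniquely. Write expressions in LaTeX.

G(x) = \frac{\left(5 e^{x} \operatorname{atan}{\left(x \right)} + 6\right) e^{- x}}{2}

Integrate term by term and add the pieces.
A general antiderivative is \frac{5 \operatorname{atan}{\left(x \right)}}{2} + 3 e^{- x} + C.
The condition gives C = \frac{3}{e^{2}} + \frac{5 \operatorname{atan}{\left(2 \right)}}{2} - (\frac{3}{e^{2}} + \frac{5 \operatorname{atan}{\left(2 \right)}}{2}) = 0.
So G(x) = \frac{\left(5 e^{x} \operatorname{atan}{\left(x \right)} + 6\right) e^{- x}}{2}.
Check: d/dx[\frac{\left(5 e^{x} \operatorname{atan}{\left(x \right)} + 6\right) e^{- x}}{2}] = \frac{- 6 x^{2} + 5 e^{x} - 6}{2 x^{2} e^{x} + 2 e^{x}}, which equals G'(x).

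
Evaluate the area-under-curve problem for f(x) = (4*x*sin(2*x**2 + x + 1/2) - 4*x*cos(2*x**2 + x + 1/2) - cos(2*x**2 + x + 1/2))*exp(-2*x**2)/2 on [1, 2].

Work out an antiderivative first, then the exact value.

Antiderivative: F(x) = -exp(-2*x**2)*sin(2*x**2 + x + 1/2)/2; value = exp(-2)*sin(7/2)/2 - exp(-8)*sin(21/2)/2

f has the shape u'v + uv' for u = -exp(-2*x**2)/2 and v = sin(2*x**2 + x + 1/2) — it is the derivative of the product u*v.
F(x) = -exp(-2*x**2)*sin(2*x**2 + x + 1/2)/2 is an antiderivative of f.
Check: d/dx[-exp(-2*x**2)*sin(2*x**2 + x + 1/2)/2] = (4*x*sin(2*x**2 + x + 1/2) - 4*x*cos(2*x**2 + x + 1/2) - cos(2*x**2 + x + 1/2))*exp(-2*x**2)/2 = f(x).
F(2) = -exp(-8)*sin(21/2)/2; F(1) = -exp(-2)*sin(7/2)/2.
Integral = F(2) - F(1) = exp(-2)*sin(7/2)/2 - exp(-8)*sin(21/2)/2.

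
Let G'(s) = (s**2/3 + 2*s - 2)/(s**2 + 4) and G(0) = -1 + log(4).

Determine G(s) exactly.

G(s) = s/3 + log(s**2 + 4) - 5*atan(s/2)/3 - 1

A first test for any G(s): its s-derivative must equal the given G'(s).
A general antiderivative is s/3 + log(s**2 + 4) - 5*atan(s/2)/3 + C.
The condition gives C = -1 + log(4) - (log(4)) = -1.
So G(s) = s/3 + log(s**2 + 4) - 5*atan(s/2)/3 - 1.
Check: d/ds[s/3 + log(s**2 + 4) - 5*atan(s/2)/3 - 1] = (s**2 + 6*s - 6)/(3*s**2 + 12), which equals G'(s).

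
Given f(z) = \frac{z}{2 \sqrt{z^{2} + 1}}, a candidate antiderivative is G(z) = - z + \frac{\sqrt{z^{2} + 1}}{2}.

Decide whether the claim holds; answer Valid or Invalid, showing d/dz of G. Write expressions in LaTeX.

d/dz[G] = \frac{z - 2 \sqrt{z^{2} + 1}}{2 \sqrt{z^{2} + 1}}
d/dz[G] - f(z) = -1 != 0.

Invalid: d/dz[G] - f = -1, which is not 0.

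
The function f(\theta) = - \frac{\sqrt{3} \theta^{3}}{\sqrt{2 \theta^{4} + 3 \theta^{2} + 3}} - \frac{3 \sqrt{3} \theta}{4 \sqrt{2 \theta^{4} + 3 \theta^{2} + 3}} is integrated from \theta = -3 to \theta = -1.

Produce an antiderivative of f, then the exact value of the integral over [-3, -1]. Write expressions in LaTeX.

The substitution u = \frac{2 \theta^{4}}{3} + \theta^{2} + 1 works: f is exactly (dF/du)*(du/d\theta) for that inner function.
F(\theta) = - \frac{\sqrt{3} \sqrt{2 \theta^{4} + 3 \theta^{2} + 3}}{4} is an antiderivative of f.
Check: d/d\theta[- \frac{\sqrt{3} \sqrt{2 \theta^{4} + 3 \theta^{2} + 3}}{4}] = \frac{- 4 \sqrt{3} \theta^{3} - 3 \sqrt{3} \theta}{4 \sqrt{2 \theta^{4} + 3 \theta^{2} + 3}}, which equals f(\theta).
F(-1) = - \frac{\sqrt{6}}{2}; F(-3) = -6.
Integral = F(-1) - F(-3) = 6 - \frac{\sqrt{6}}{2}.

Antiderivative: F(\theta) = - \frac{\sqrt{3} \sqrt{2 \theta^{4} + 3 \theta^{2} + 3}}{4}; value = 6 - \frac{\sqrt{6}}{2}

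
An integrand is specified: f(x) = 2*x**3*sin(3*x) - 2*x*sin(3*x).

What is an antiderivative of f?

The integrand splits into summands that can be handled one at a time.
Check: d/dx[-2*x**3*cos(3*x)/3 + 2*x**2*sin(3*x)/3 + 10*x*cos(3*x)/9 - 10*sin(3*x)/27] = 2*x**3*sin(3*x) - 2*x*sin(3*x) = f(x).

An antiderivative is F(x) = -2*x**3*cos(3*x)/3 + 2*x**2*sin(3*x)/3 + 10*x*cos(3*x)/9 - 10*sin(3*x)/27.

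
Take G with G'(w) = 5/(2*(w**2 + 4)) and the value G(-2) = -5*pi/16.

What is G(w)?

Since d/dw undoes antidifferentiation here, G(w) must give back the stated G'(w).
A general antiderivative is 5*atan(w/2)/4 + C.
The condition gives C = -5*pi/16 - (-5*pi/16) = 0.
So G(w) = 5*atan(w/2)/4.
Check: d/dw[5*atan(w/2)/4] = 5/(2*w**2 + 8), which equals G'(w).

G(w) = 5*atan(w/2)/4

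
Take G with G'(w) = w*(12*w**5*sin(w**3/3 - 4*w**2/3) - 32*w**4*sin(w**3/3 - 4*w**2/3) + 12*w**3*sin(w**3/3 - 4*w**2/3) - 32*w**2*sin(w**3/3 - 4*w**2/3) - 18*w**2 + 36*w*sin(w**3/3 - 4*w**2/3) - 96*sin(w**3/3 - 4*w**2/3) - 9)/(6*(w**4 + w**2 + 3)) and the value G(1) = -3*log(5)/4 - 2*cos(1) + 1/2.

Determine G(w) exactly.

Whatever form G(w) takes, its d/dw must return the stated G'(w).
A general antiderivative is -3*log(w**4 + w**2 + 3)/4 - 2*cos(w**3/3 - 4*w**2/3) + C.
The condition gives C = -3*log(5)/4 - 2*cos(1) + 1/2 - (-3*log(5)/4 - 2*cos(1)) = 1/2.
So G(w) = -3*log(w**4 + w**2 + 3)/4 - 2*cos(w**3/3 - 4*w**2/3) + 1/2.
Check: d/dw[-3*log(w**4 + w**2 + 3)/4 - 2*cos(w**3/3 - 4*w**2/3) + 1/2] = (12*w**6*sin(w**3/3 - 4*w**2/3) - 32*w**5*sin(w**3/3 - 4*w**2/3) + 12*w**4*sin(w**3/3 - 4*w**2/3) - 32*w**3*sin(w**3/3 - 4*w**2/3) - 18*w**3 + 36*w**2*sin(w**3/3 - 4*w**2/3) - 96*w*sin(w**3/3 - 4*w**2/3) - 9*w)/(6*w**4 + 6*w**2 + 18), which equals G'(w).

G(w) = -3*log(w**4 + w**2 + 3)/4 - 2*cos(w**3/3 - 4*w**2/3) + 1/2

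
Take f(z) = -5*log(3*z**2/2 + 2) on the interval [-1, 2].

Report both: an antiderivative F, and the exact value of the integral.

Whatever form F(z) takes, F'(z) = f(z) is non-negotiable.
F(z) = -5*(3*z*log(3*z**2/2 + 2) - 6*z + 4*sqrt(3)*atan(sqrt(3)*z/2))/3 is an antiderivative of f.
Check: d/dz[-5*(3*z*log(3*z**2/2 + 2) - 6*z + 4*sqrt(3)*atan(sqrt(3)*z/2))/3] = -5*log(3*z**2/2 + 2) = f(z).
F(2) = -10*log(8) - 20*sqrt(3)*pi/9 + 20; F(-1) = -10 + 5*log(7/2) + 20*sqrt(3)*atan(sqrt(3)/2)/3.
Integral = F(2) - F(-1) = -10*log(8) - 20*sqrt(3)*pi/9 - 20*sqrt(3)*atan(sqrt(3)/2)/3 - 5*log(7/2) + 30.

Antiderivative: F(z) = -5*(3*z*log(3*z**2/2 + 2) - 6*z + 4*sqrt(3)*atan(sqrt(3)*z/2))/3; value = -10*log(8) - 20*sqrt(3)*pi/9 - 20*sqrt(3)*atan(sqrt(3)/2)/3 - 5*log(7/2) + 30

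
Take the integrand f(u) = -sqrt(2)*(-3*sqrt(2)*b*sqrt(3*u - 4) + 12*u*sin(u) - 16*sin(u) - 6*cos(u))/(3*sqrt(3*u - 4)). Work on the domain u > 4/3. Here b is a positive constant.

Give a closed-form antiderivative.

An antiderivative is F(u) = 2*(3*b*u + 2*sqrt(2)*sqrt(3*u - 4)*cos(u))/3.

Any candidate F(u) must reproduce f(u) exactly when differentiated.
Check: d/du[2*(3*b*u + 2*sqrt(2)*sqrt(3*u - 4)*cos(u))/3] = (6*b*sqrt(3*u - 4) - 12*sqrt(2)*u*sin(u) + 16*sqrt(2)*sin(u) + 6*sqrt(2)*cos(u))/(3*sqrt(3*u - 4)), which equals f(u).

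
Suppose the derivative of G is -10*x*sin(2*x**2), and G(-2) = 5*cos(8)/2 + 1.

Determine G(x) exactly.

G(x) = 5*cos(2*x**2)/2 + 1

The substitution u = 2*x**2 works: G'(x) is exactly (dG/du)*(du/dx) for that inner function.
A general antiderivative is 5*cos(2*x**2)/2 + C.
The condition gives C = 5*cos(8)/2 + 1 - (5*cos(8)/2) = 1.
So G(x) = 5*cos(2*x**2)/2 + 1.
Check: d/dx[5*cos(2*x**2)/2 + 1] = -10*x*sin(2*x**2) = G'(x).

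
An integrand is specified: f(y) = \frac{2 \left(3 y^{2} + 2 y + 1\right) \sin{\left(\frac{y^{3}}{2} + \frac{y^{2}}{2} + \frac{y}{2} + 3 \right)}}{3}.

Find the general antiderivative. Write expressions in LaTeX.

F(y) = - \frac{4 \cos{\left(\frac{y^{3}}{2} + \frac{y^{2}}{2} + \frac{y}{2} + 3 \right)}}{3} + C

f matches the chain-rule pattern g'(h)*h' with inner function h(y) = \frac{y^{3}}{2} + \frac{y^{2}}{2} + \frac{y}{2} + 3; substituting u = h(y) collapses the integral.
Check: d/dy[- \frac{4 \cos{\left(\frac{y^{3}}{2} + \frac{y^{2}}{2} + \frac{y}{2} + 3 \right)}}{3}] = 2 y^{2} \sin{\left(\frac{y^{3}}{2} + \frac{y^{2}}{2} + \frac{y}{2} + 3 \right)} + \frac{4 y \sin{\left(\frac{y^{3}}{2} + \frac{y^{2}}{2} + \frac{y}{2} + 3 \right)}}{3} + \frac{2 \sin{\left(\frac{y^{3}}{2} + \frac{y^{2}}{2} + \frac{y}{2} + 3 \right)}}{3}, which equals f(y).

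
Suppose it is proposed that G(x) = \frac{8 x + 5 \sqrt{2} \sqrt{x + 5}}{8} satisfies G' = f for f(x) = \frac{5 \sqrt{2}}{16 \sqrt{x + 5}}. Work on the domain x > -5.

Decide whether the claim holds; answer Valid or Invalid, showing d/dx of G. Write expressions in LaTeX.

d/dx[G] = \frac{16 \sqrt{x + 5} + 5 \sqrt{2}}{16 \sqrt{x + 5}}
d/dx[G] - f(x) = 1 != 0.

Invalid: d/dx[G] - f = 1, which is not 0.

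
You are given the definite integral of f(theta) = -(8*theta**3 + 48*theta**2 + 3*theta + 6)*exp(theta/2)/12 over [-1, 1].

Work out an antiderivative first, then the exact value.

f has the shape u'v + uv' for u = -4*theta**3/3 - theta/2 and v = exp(theta/2) — it is the derivative of the product u*v.
F(theta) = -(4*theta**3/3 + theta/2)*exp(theta/2) is an antiderivative of f.
Check: d/dtheta[-(4*theta**3/3 + theta/2)*exp(theta/2)] = -2*theta**3*exp(theta/2)/3 - 4*theta**2*exp(theta/2) - theta*exp(theta/2)/4 - exp(theta/2)/2, which equals f(theta).
F(1) = -11*exp(1/2)/6; F(-1) = 11*exp(-1/2)/6.
Integral = F(1) - F(-1) = -11*exp(1/2)/6 - 11*exp(-1/2)/6.

Antiderivative: F(theta) = -(4*theta**3/3 + theta/2)*exp(theta/2); value = -11*exp(1/2)/6 - 11*exp(-1/2)/6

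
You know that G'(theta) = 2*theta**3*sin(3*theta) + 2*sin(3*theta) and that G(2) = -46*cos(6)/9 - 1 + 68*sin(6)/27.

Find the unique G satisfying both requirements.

The integrand splits into summands that can be handled one at a time.
A general antiderivative is -2*theta**3*cos(3*theta)/3 + 2*theta**2*sin(3*theta)/3 + 4*theta*cos(3*theta)/9 - 4*sin(3*theta)/27 - 2*cos(3*theta)/3 + C.
The condition gives C = -46*cos(6)/9 - 1 + 68*sin(6)/27 - (-46*cos(6)/9 + 68*sin(6)/27) = -1.
So G(theta) = -2*theta**3*cos(3*theta)/3 + 2*theta**2*sin(3*theta)/3 + 4*theta*cos(3*theta)/9 - 4*sin(3*theta)/27 - 2*cos(3*theta)/3 - 1.
Check: d/dtheta[-2*theta**3*cos(3*theta)/3 + 2*theta**2*sin(3*theta)/3 + 4*theta*cos(3*theta)/9 - 4*sin(3*theta)/27 - 2*cos(3*theta)/3 - 1] = 2*theta**3*sin(3*theta) + 2*sin(3*theta) = G'(theta).

G(theta) = -2*theta**3*cos(3*theta)/3 + 2*theta**2*sin(3*theta)/3 + 4*theta*cos(3*theta)/9 - 4*sin(3*theta)/27 - 2*cos(3*theta)/3 - 1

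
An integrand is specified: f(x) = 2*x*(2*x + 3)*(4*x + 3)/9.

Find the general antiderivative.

F(x) = 4*x**4/9 + 4*x**3/3 + x**2 + C

The substitution u = 2*x**2/3 + x works: f is exactly (dF/du)*(du/dx) for that inner function.
Check: d/dx[4*x**4/9 + 4*x**3/3 + x**2] = 16*x**3/9 + 4*x**2 + 2*x, which equals f(x).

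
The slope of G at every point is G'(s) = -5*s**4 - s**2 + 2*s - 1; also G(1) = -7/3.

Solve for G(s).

The integrand splits into summands that can be handled one at a time.
A general antiderivative is -s**5 - s**3/3 + s**2 - s + C.
The condition gives C = -7/3 - (-4/3) = -1.
So G(s) = -s**5 - s**3/3 + s**2 - s - 1.
Check: d/ds[-s**5 - s**3/3 + s**2 - s - 1] = -5*s**4 - s**2 + 2*s - 1 = G'(s).

G(s) = -s**5 - s**3/3 + s**2 - s - 1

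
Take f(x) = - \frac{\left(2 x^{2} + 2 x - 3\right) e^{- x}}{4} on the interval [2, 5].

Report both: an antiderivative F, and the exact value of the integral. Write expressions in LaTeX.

Antiderivative: F(x) = \frac{\left(2 x^{2} + 6 x + 3\right) e^{- x}}{4}; value = - \frac{23}{4 e^{2}} + \frac{83}{4 e^{5}}

f has the shape u'v + uv' for u = \frac{x^{2}}{2} + \frac{3 x}{2} + \frac{3}{4} and v = e^{- x} — it is the derivative of the product u*v.
F(x) = \frac{\left(2 x^{2} + 6 x + 3\right) e^{- x}}{4} is an antiderivative of f.
Check: d/dx[\frac{\left(2 x^{2} + 6 x + 3\right) e^{- x}}{4}] = \frac{\left(- 2 x^{2} - 2 x + 3\right) e^{- x}}{4}, which equals f(x).
F(5) = \frac{83}{4 e^{5}}; F(2) = \frac{23}{4 e^{2}}.
Integral = F(5) - F(2) = - \frac{23}{4 e^{2}} + \frac{83}{4 e^{5}}.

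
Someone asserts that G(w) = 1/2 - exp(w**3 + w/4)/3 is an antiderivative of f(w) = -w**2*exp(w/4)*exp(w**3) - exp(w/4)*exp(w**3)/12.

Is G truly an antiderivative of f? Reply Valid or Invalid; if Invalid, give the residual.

Valid: G'(w) = f(w).

d/dw[G] = -w**2*exp(w/4)*exp(w**3) - exp(w/4)*exp(w**3)/12
This equals f(w) exactly, so the claim holds.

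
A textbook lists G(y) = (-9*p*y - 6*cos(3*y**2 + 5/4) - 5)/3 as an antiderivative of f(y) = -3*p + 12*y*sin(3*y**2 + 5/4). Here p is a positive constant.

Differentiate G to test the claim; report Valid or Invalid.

Valid. The derivative of G reproduces f.

d/dy[G] = -3*p + 12*y*sin(3*y**2 + 5/4)
This equals f(y) exactly, so the claim holds.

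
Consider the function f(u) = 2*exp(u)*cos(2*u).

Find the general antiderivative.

F(u) = 4*exp(u)*sin(2*u)/5 + 2*exp(u)*cos(2*u)/5 + C

Any candidate F(u) must reproduce f(u) exactly when differentiated.
Check: d/du[4*exp(u)*sin(2*u)/5 + 2*exp(u)*cos(2*u)/5] = 2*exp(u)*cos(2*u) = f(u).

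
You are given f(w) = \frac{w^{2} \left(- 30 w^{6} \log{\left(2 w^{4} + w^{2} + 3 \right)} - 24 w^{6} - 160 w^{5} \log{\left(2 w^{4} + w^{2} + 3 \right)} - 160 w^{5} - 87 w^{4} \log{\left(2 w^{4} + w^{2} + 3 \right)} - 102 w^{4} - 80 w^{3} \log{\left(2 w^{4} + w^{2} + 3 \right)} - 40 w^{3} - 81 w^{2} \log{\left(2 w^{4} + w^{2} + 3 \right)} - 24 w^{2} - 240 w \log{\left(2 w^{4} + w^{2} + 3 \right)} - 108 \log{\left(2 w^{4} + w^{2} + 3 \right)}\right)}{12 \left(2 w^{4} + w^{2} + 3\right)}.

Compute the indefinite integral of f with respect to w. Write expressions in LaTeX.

f has the shape u'v + uv' for u = - \frac{w^{5}}{4} - \frac{5 w^{4}}{3} - w^{3} and v = \log{\left(2 w^{4} + w^{2} + 3 \right)} — it is the derivative of the product u*v.
Check: d/dw[- \frac{w^{5} \log{\left(2 w^{4} + w^{2} + 3 \right)}}{4} - \frac{5 w^{4} \log{\left(2 w^{4} + w^{2} + 3 \right)}}{3} - w^{3} \log{\left(2 w^{4} + w^{2} + 3 \right)}] = \frac{- 30 w^{8} \log{\left(2 w^{4} + w^{2} + 3 \right)} - 24 w^{8} - 160 w^{7} \log{\left(2 w^{4} + w^{2} + 3 \right)} - 160 w^{7} - 87 w^{6} \log{\left(2 w^{4} + w^{2} + 3 \right)} - 102 w^{6} - 80 w^{5} \log{\left(2 w^{4} + w^{2} + 3 \right)} - 40 w^{5} - 81 w^{4} \log{\left(2 w^{4} + w^{2} + 3 \right)} - 24 w^{4} - 240 w^{3} \log{\left(2 w^{4} + w^{2} + 3 \right)} - 108 w^{2} \log{\left(2 w^{4} + w^{2} + 3 \right)}}{24 w^{4} + 12 w^{2} + 36}, which equals f(w).

F(w) = - \frac{w^{5} \log{\left(2 w^{4} + w^{2} + 3 \right)}}{4} - \frac{5 w^{4} \log{\left(2 w^{4} + w^{2} + 3 \right)}}{3} - w^{3} \log{\left(2 w^{4} + w^{2} + 3 \right)} + C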